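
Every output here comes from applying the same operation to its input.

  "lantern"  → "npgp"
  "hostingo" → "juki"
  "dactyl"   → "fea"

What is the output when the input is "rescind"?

Looking at the pairs, the operation is to shift every letter 2 places forward in the alphabet (wrapping around), then keep every other character starting from the first (positions 1st, 3rd, 5th, ...).
"rescind" → "tguekpf" → "tukf".

tukf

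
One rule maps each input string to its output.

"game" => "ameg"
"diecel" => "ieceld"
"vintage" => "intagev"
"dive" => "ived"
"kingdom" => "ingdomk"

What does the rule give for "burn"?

urnb

Looking at the pairs, the operation is to move the first character to the end.
For "burn" the result is "urnb".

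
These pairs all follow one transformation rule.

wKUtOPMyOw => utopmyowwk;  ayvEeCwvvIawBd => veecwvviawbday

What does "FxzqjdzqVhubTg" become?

What's happening: move the first 2 characters to the end (rotate left by 2), then convert every letter to lowercase.
Starting from "FxzqjdzqVhubTg": after the first operation, "zqjdzqVhubTgFx"; after the second, "zqjdzqvhubtgfx".
(Check on "ayvEeCwvvIawBd": → "vEeCwvvIawBday" → "veecwvviawbday" ✓)

zqjdzqvhubtgfx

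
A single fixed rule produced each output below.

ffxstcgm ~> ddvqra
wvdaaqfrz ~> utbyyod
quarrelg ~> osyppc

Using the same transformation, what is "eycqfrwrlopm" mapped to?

The transformation: shift every letter 2 places backward in the alphabet (wrapping around), then delete the last 2 characters.
On "eycqfrwrlopm": the first step gives "cwaodpupjmnk", and the second then gives "cwaodpupjm".

cwaodpupjm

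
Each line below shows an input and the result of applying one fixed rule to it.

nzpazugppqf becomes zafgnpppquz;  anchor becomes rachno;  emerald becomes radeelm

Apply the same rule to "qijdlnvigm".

vdgiijlmnq

Each output is the input with this applied: sort the characters into alphabetical order, then move the last character to the front.
Starting from "qijdlnvigm": after the first operation, "dgiijlmnqv"; after the second, "vdgiijlmnq".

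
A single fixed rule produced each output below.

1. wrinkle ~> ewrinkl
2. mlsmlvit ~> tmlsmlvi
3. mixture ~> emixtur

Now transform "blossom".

mblosso

Each output is the input with this applied: move the last character to the front.
Applying that to "blossom" gives "mblosso".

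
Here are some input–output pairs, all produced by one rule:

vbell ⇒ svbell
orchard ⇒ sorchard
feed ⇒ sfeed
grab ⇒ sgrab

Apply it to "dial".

What's happening: prepend "s".
Applying that to "dial" gives "sdial".

sdial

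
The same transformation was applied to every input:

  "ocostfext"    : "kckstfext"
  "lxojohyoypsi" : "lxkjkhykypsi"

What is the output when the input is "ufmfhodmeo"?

In each case the input is transformed by: replace every "o" with "k".
"ufmfhodmeo" → "ufmfhkdmek".

ufmfhkdmek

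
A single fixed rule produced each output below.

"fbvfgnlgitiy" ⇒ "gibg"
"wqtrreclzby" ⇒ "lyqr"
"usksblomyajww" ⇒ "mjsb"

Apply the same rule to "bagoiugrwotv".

rtai

What's happening: keep one character in every 3, starting at position 2 (positions 2nd, 5th, 8th, ...), then swap the front and back halves of the string.
Applying both steps to "bagoiugrwotv": "airt", then "rtai".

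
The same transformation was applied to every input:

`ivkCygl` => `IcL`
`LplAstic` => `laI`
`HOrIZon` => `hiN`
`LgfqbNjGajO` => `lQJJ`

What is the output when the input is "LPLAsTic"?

In each case the input is transformed by: keep one character in every 3, starting at position 1 (positions 1st, 4th, 7th, ...), then flip the case of every letter.
For "LPLAsTic", step one produces "LAi"; step two turns that into "laI".

laI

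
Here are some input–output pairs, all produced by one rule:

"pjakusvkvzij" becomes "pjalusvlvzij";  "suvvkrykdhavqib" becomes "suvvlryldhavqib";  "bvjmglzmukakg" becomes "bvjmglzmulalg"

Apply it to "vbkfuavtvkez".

vblfuavtvlez

The rule is to replace every "k" with "l".
Applying that to "vbkfuavtvkez" gives "vblfuavtvlez".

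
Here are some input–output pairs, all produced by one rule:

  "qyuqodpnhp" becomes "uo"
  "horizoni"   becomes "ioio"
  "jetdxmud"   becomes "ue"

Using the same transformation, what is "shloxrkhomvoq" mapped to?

ooo

Looking at the pairs, the operation is to move the last 2 characters to the front (rotate right by 2), then keep only the vowels.
For "shloxrkhomvoq", step one produces "oqshloxrkhomv"; step two turns that into "ooo".
(Check on "jetdxmud": → "udjetdxm" → "ue" ✓)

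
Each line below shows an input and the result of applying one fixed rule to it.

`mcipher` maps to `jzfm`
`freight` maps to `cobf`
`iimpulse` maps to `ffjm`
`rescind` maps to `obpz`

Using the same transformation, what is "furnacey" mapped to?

In each case the input is transformed by: shift every letter 3 places backward in the alphabet (wrapping around), then keep only the first 4 characters.
On "furnacey": the first step gives "crokxzbv", and the second then gives "crok".

crok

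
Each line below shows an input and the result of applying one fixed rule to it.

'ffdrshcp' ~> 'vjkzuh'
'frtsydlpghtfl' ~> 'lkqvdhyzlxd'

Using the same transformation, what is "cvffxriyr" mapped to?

What's happening: shift every letter 8 places backward in the alphabet (wrapping around), then delete the first 2 characters.
Doing the same to "cvffxriyr": "xxpjaqj".

xxpjaqj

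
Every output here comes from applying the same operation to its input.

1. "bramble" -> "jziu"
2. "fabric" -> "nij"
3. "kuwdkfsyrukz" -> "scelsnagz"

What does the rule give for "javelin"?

ridm

The transformation: delete the last 3 characters, then shift every letter 8 places forward in the alphabet (wrapping around).
"javelin" → "jave" → "ridm".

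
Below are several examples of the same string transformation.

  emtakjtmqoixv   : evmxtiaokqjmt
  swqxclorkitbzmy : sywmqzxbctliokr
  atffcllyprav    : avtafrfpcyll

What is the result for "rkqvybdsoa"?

rakoqsvdyb

In each case the input is transformed by: take characters alternately from the front and the back (1st, last, 2nd, 2nd-last, ...).
For "rkqvybdsoa" the result is "rakoqsvdyb".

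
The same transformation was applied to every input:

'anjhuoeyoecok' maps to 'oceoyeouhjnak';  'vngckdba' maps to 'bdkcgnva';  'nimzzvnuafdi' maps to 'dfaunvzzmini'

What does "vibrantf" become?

tnarbivf

The rule is to reverse the string, then move the first character to the end.
On "vibrantf": the first step gives "ftnarbiv", and the second then gives "tnarbivf".
(Check on "vngckdba": → "abdkcgnv" → "bdkcgnva" ✓)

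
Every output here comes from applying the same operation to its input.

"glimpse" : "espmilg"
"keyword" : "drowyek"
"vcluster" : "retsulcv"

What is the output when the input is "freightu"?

Each output is the input with this applied: reverse the string.
For "freightu" the result is "uthgierf".

uthgierf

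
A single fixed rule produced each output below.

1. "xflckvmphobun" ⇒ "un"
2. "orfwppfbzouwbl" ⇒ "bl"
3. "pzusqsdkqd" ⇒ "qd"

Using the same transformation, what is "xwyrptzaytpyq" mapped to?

In each case the input is transformed by: keep only the last 2 characters.
So "xwyrptzaytpyq" becomes "yq".

yq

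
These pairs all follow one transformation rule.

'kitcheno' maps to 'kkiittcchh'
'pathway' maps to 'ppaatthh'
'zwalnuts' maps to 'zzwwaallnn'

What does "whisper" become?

Rule — delete the last 3 characters, then double every character.
Working it through for "whisper": intermediate "whis", final "wwhhiiss".

wwhhiiss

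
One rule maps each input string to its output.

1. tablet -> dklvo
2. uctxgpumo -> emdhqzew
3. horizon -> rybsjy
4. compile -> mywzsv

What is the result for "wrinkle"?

gbsxuv

The pattern: shift every letter 10 places forward in the alphabet (wrapping around), then delete the last character.
For "wrinkle" the result is "gbsxuv".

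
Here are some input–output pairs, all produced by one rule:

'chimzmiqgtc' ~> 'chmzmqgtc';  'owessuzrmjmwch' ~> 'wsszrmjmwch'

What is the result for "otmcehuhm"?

tmchhm

Each output is the input with this applied: remove every vowel.
"otmcehuhm" → "tmchhm".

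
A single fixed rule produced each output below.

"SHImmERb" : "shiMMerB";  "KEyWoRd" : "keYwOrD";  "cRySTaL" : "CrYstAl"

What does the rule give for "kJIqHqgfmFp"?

Rule — flip the case of every letter.
Doing the same to "kJIqHqgfmFp": "KjiQhQGFMfP".

KjiQhQGFMfP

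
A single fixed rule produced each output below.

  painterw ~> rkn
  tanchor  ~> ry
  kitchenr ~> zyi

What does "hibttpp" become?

Each output is the input with this applied: shift every letter 9 places backward in the alphabet (wrapping around), then keep one character in every 3, starting at position 2 (positions 2nd, 5th, 8th, ...).
Applying both steps to "hibttpp": "yzskkgg", then "zk".

zk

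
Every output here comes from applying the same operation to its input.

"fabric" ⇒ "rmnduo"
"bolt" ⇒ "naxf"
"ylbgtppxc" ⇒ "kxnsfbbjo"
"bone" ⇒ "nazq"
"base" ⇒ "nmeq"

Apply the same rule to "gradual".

sdmpgmx

Looking at the pairs, the operation is to shift every letter 12 places forward in the alphabet (wrapping around).
Applying that to "gradual" gives "sdmpgmx".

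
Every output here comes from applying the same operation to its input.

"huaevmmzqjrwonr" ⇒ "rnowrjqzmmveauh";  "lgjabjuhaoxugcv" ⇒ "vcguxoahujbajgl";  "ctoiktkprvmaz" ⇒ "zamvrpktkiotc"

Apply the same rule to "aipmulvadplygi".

The rule is to reverse the string.
Doing the same to "aipmulvadplygi": "igylpdavlumpia".

igylpdavlumpia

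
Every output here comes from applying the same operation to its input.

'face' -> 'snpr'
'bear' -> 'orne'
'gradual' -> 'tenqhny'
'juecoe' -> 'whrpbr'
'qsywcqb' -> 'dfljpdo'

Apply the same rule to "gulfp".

thysc

In each case the input is transformed by: shift every letter 13 places forward in the alphabet (wrapping around) — i.e. ROT13.
Doing the same to "gulfp": "thysc".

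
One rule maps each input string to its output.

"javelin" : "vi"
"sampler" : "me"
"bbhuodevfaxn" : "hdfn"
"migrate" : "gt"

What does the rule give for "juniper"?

Rule — keep one character in every 3, starting at position 3 (positions 3rd, 6th, 9th, ...).
For "juniper" the result is "ne".

ne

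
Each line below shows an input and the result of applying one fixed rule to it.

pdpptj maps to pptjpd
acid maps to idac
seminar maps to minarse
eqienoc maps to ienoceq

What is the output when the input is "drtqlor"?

tqlordr

The rule is to move the first 2 characters to the end (rotate left by 2).
For "drtqlor" the result is "tqlordr".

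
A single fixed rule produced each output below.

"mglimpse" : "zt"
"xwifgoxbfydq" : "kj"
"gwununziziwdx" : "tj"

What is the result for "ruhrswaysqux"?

What's happening: shift every letter 13 places forward in the alphabet (wrapping around) — i.e. ROT13, then keep only the first 2 characters.
On "ruhrswaysqux": the first step gives "ehuefjnlfdhk", and the second then gives "eh".
(Check on "gwununziziwdx": → "tjhahamvmvjqk" → "tj" ✓)

eh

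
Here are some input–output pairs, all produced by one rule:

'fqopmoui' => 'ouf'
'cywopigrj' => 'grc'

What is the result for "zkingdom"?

doz

Looking at the pairs, the operation is to swap the first and last characters, then keep only the last 3 characters.
Working it through for "zkingdom": intermediate "mkingdoz", final "doz".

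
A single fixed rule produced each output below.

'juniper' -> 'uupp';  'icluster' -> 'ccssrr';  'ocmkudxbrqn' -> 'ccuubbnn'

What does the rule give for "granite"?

rrii

Rule — keep one character in every 3, starting at position 2 (positions 2nd, 5th, 8th, ...), then double every character.
"granite" → "ri" → "rrii".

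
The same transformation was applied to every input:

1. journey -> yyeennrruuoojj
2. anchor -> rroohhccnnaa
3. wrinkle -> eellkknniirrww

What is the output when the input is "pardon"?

What's happening: double every character, then reverse the string.
For "pardon", step one produces "ppaarrddoonn"; step two turns that into "nnooddrraapp".

nnooddrraapp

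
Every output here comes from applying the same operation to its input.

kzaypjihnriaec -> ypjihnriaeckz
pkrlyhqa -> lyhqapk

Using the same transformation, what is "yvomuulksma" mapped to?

muulksmayv

Rule — move the first 3 characters to the end (rotate left by 3), then delete the last character.
Applying both steps to "yvomuulksma": "muulksmayvo", then "muulksmayv".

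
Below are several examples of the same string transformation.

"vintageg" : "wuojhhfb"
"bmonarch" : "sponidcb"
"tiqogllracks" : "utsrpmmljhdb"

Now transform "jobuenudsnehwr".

xvvtspookiffec

The transformation: sort the characters into reverse alphabetical order, then shift every letter 1 place forward in the alphabet (wrapping around).
Applying both steps to "jobuenudsnehwr": "wuusronnjheedb", then "xvvtspookiffec".
(Check on "vintageg": → "vtniggea" → "wuojhhfb" ✓)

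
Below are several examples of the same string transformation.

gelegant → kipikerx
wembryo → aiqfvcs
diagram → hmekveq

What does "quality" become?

In each case the input is transformed by: shift every letter 4 places forward in the alphabet (wrapping around).
So "quality" becomes "uyepmxc".

uyepmxc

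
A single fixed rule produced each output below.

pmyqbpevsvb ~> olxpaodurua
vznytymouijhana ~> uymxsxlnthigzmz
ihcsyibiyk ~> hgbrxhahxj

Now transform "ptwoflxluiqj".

osvnekwkthpi

Looking at the pairs, the operation is to shift every letter 1 place backward in the alphabet (wrapping around).
For "ptwoflxluiqj" the result is "osvnekwkthpi".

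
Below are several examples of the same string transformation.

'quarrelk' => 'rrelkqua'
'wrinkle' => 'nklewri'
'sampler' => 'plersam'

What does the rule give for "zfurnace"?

rnacezfu

What's happening: move the first 3 characters to the end (rotate left by 3).
So "zfurnace" becomes "rnacezfu".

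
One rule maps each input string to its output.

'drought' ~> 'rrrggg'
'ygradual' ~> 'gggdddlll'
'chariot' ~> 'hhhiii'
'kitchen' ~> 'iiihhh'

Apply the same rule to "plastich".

Looking at the pairs, the operation is to keep one character in every 3, starting at position 2 (positions 2nd, 5th, 8th, ...), then repeat every character 3 times.
Applying both steps to "plastich": "lth", then "lllttthhh".

lllttthhh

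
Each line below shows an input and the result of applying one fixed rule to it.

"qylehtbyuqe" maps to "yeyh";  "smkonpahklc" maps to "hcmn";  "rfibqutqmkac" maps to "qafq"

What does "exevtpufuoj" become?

fjxt

What's happening: keep one character in every 3, starting at position 2 (positions 2nd, 5th, 8th, ...), then move the last 2 characters to the front (rotate right by 2).
Starting from "exevtpufuoj": after the first operation, "xtfj"; after the second, "fjxt".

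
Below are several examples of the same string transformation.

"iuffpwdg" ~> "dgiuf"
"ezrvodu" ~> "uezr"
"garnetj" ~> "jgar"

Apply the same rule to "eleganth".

The rule is to move the first 3 characters to the end (rotate left by 3), then delete the first 3 characters.
Working it through for "eleganth": intermediate "ganthele", final "thele".

thele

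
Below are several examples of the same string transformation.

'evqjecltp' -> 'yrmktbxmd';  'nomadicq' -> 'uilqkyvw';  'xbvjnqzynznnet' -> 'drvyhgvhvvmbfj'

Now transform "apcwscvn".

The transformation: move the first 2 characters to the end (rotate left by 2), then shift every letter 8 places forward in the alphabet (wrapping around).
For "apcwscvn", step one produces "cwscvnap"; step two turns that into "keakdvix".

keakdvix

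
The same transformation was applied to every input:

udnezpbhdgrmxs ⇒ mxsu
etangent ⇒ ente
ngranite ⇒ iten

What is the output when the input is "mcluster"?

Looking at the pairs, the operation is to move the first character to the end, then keep only the last 4 characters.
For "mcluster", step one produces "clusterm"; step two turns that into "term".
(Check on "ngranite": → "graniten" → "iten" ✓)

term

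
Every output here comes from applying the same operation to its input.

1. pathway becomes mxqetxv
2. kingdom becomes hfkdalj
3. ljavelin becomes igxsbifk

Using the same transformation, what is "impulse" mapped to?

fjmripb

What's happening: shift every letter 3 places backward in the alphabet (wrapping around).
"impulse" → "fjmripb".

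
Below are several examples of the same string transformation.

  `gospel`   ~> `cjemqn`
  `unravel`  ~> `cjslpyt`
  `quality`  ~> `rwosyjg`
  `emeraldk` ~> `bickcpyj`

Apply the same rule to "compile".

jcamkng

Looking at the pairs, the operation is to shift every letter 2 places backward in the alphabet (wrapping around), then move the last 2 characters to the front (rotate right by 2).
Applying both steps to "compile": "amkngjc", then "jcamkng".
(Check on "unravel": → "slpytcj" → "cjslpyt" ✓)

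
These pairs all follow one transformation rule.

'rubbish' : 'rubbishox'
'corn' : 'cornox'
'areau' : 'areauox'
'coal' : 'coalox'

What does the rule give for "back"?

backox

The pattern: append "ox".
So "back" becomes "backox".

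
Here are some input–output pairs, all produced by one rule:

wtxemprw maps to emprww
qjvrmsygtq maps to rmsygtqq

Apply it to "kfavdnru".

Looking at the pairs, the operation is to move the first character to the end, then delete the first 2 characters.
Starting from "kfavdnru": after the first operation, "favdnruk"; after the second, "vdnruk".

vdnruk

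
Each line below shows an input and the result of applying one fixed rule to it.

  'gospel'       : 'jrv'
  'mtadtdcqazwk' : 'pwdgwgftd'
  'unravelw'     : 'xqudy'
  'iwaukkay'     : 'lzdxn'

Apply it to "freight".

The transformation: delete the last 3 characters, then shift every letter 3 places forward in the alphabet (wrapping around).
For "freight", step one produces "frei"; step two turns that into "iuhl".

iuhl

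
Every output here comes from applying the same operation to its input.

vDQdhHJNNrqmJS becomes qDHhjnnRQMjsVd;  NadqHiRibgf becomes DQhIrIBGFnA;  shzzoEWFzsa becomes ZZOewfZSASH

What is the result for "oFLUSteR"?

The rule is to flip the case of every letter, then move the first 2 characters to the end (rotate left by 2).
For "oFLUSteR" the result is "lusTErOf".

lusTErOf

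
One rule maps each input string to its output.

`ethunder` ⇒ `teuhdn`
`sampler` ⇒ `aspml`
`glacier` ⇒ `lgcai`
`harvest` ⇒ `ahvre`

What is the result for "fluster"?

lfsut

The rule is to delete the last 2 characters, then swap each adjacent pair of characters (1↔2, 3↔4, ...).
Applying that to "fluster" gives "lfsut".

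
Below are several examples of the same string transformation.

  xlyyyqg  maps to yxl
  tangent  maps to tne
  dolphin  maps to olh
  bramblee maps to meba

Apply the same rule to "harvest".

The transformation: sort the characters into reverse alphabetical order, then keep every other character starting from the second (positions 2nd, 4th, 6th, ...).
Working it through for "harvest": intermediate "vtsrhea", final "tre".

tre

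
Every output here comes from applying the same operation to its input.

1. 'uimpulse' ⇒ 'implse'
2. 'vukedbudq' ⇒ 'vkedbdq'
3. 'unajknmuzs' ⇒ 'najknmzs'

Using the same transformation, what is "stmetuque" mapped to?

What's happening: remove every "u".
"stmetuque" → "stmetqe".

stmetqe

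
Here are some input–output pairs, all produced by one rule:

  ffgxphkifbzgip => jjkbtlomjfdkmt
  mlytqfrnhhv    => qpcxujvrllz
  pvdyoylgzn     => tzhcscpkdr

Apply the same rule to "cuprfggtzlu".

gytvjkkxdpy

Each output is the input with this applied: shift every letter 4 places forward in the alphabet (wrapping around).
"cuprfggtzlu" → "gytvjkkxdpy".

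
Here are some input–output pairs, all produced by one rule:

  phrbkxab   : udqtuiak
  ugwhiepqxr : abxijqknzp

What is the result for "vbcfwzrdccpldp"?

ypskwvviewiouv

The transformation: shift every letter 7 places backward in the alphabet (wrapping around), then move the first 3 characters to the end (rotate left by 3).
"vbcfwzrdccpldp" → "ypskwvviewiouv".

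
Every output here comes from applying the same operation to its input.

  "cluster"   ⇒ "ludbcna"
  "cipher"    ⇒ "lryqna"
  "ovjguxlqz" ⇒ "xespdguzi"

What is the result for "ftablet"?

What's happening: shift every letter 9 places forward in the alphabet (wrapping around).
Applying that to "ftablet" gives "ocjkunc".

ocjkunc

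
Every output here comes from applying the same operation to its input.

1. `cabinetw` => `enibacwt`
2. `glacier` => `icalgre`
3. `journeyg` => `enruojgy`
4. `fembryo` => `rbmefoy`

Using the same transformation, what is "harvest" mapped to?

evrahts

The pattern: move the last 2 characters to the front (rotate right by 2), then reverse the string.
Applying both steps to "harvest": "stharve", then "evrahts".
(Check on "fembryo": → "yofembr" → "rbmefoy" ✓)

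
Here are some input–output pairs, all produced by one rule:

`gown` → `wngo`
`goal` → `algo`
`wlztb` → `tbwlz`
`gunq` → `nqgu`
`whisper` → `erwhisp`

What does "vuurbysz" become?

szvuurby

The pattern: move the last 2 characters to the front (rotate right by 2).
So "vuurbysz" becomes "szvuurby".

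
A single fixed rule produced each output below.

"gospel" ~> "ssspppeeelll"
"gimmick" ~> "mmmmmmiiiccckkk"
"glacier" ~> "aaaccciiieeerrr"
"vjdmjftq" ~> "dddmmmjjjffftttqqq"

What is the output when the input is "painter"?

Rule — delete the first 2 characters, then repeat every character 3 times.
Working it through for "painter": intermediate "inter", final "iiinnnttteeerrr".
(Check on "glacier": → "acier" → "aaaccciiieeerrr" ✓)

iiinnnttteeerrr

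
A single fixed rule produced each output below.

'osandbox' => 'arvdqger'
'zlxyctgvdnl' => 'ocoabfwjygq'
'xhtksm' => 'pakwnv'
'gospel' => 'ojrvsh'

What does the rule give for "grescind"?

gjuhvflq

In each case the input is transformed by: shift every letter 3 places forward in the alphabet (wrapping around), then move the last character to the front.
Working it through for "grescind": intermediate "juhvflqg", final "gjuhvflq".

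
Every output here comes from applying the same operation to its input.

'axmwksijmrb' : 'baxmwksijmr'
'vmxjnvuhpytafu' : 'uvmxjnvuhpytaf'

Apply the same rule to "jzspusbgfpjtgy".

Rule — move the last character to the front.
For "jzspusbgfpjtgy" the result is "yjzspusbgfpjtg".

yjzspusbgfpjtg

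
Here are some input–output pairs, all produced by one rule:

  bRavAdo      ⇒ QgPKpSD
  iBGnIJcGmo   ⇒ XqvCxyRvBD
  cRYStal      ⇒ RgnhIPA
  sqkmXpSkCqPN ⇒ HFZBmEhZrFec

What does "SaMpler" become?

hPbEATG

The rule is to flip the case of every letter, then shift every letter 11 places backward in the alphabet (wrapping around).
Applying that to "SaMpler" gives "hPbEATG".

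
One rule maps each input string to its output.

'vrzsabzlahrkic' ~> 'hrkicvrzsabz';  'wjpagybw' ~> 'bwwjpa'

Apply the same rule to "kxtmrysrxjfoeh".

jfoehkxtmrys

The transformation: swap the front and back halves of the string, then delete the first 2 characters.
On "kxtmrysrxjfoeh": the first step gives "rxjfoehkxtmrys", and the second then gives "jfoehkxtmrys".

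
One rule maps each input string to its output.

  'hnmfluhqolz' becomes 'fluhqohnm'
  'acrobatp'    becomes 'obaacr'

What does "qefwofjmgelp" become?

wofjmgeqef

The pattern: delete the last 2 characters, then move the first 3 characters to the end (rotate left by 3).
Starting from "qefwofjmgelp": after the first operation, "qefwofjmge"; after the second, "wofjmgeqef".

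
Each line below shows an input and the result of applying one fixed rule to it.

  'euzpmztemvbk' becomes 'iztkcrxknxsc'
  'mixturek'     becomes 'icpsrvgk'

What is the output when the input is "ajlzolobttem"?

The transformation: reverse the string, then shift every letter 2 places backward in the alphabet (wrapping around).
On "ajlzolobttem": the first step gives "mettbolozlja", and the second then gives "kcrrzmjmxjhy".

kcrrzmjmxjhy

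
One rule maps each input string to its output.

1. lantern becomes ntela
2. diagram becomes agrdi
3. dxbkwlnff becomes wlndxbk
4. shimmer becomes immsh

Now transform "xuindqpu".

Looking at the pairs, the operation is to delete the last 2 characters, then move the last 3 characters to the front (rotate right by 3).
On "xuindqpu": the first step gives "xuindq", and the second then gives "ndqxui".

ndqxui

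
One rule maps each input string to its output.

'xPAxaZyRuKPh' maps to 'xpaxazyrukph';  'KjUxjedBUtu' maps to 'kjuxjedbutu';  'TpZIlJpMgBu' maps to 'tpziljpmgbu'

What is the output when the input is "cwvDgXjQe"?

In each case the input is transformed by: convert every letter to lowercase.
"cwvDgXjQe" → "cwvdgxjqe".

cwvdgxjqe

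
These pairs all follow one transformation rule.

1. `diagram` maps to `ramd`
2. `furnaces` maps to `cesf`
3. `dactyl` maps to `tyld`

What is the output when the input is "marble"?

blem

The pattern: move the first character to the end, then keep only the last 4 characters.
Doing the same to "marble": "blem".
(Check on "diagram": → "iagramd" → "ramd" ✓)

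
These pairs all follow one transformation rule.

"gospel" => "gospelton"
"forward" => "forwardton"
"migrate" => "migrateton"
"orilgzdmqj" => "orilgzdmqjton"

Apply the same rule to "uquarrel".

In each case the input is transformed by: append "ton".
On "uquarrel" that produces "uquarrelton".

uquarrelton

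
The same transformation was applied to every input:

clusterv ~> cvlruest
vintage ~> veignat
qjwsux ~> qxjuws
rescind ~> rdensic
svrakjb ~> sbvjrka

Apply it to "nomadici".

In each case the input is transformed by: take characters alternately from the front and the back (1st, last, 2nd, 2nd-last, ...).
On "nomadici" that produces "niocmiad".

niocmiad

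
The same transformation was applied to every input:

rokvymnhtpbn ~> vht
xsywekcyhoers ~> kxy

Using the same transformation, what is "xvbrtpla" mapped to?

In each case the input is transformed by: shift every letter 6 places forward in the alphabet (wrapping around), then keep only the last 3 characters.
"xvbrtpla" → "dbhxzvrg" → "vrg".

vrg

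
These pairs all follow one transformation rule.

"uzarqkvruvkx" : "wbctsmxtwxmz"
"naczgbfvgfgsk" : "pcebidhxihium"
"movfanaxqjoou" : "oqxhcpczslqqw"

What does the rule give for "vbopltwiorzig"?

xdqrnvykqtbki

The transformation: shift every letter 2 places forward in the alphabet (wrapping around).
So "vbopltwiorzig" becomes "xdqrnvykqtbki".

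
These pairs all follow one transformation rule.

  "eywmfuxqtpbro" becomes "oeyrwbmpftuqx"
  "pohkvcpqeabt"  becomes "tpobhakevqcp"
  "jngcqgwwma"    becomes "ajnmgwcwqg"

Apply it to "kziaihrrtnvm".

mkzvinatirhr

The rule is to swap the first and last characters, then take characters alternately from the front and the back (1st, last, 2nd, 2nd-last, ...).
On "kziaihrrtnvm": the first step gives "mziaihrrtnvk", and the second then gives "mkzvinatirhr".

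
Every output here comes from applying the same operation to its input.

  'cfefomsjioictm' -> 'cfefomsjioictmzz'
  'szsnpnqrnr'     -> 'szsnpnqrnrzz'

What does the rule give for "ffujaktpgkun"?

Each output is the input with this applied: append "zz".
On "ffujaktpgkun" that produces "ffujaktpgkunzz".

ffujaktpgkunzz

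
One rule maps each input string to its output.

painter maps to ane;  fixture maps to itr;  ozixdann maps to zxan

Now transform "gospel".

opl

The rule is to keep every other character starting from the second (positions 2nd, 4th, 6th, ...).
Doing the same to "gospel": "opl".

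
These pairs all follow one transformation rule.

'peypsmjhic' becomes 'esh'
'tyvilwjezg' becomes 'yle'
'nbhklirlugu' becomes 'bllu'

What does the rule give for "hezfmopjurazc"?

In each case the input is transformed by: keep one character in every 3, starting at position 2 (positions 2nd, 5th, 8th, ...).
For "hezfmopjurazc" the result is "emja".

emja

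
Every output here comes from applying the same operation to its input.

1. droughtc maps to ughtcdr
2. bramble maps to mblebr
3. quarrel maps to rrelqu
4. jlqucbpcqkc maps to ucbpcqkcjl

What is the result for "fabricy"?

ricyfa

The transformation: move the first 3 characters to the end (rotate left by 3), then delete the last character.
For "fabricy", step one produces "ricyfab"; step two turns that into "ricyfa".
(Check on "jlqucbpcqkc": → "ucbpcqkcjlq" → "ucbpcqkcjl" ✓)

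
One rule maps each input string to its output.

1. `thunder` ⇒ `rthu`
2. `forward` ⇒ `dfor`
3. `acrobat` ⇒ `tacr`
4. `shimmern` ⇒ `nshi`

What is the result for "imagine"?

The pattern: move the last character to the front, then keep only the first 4 characters.
On "imagine": the first step gives "eimagin", and the second then gives "eima".

eima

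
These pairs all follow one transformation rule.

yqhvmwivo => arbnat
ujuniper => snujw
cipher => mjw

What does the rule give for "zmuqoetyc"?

The rule is to delete the first 3 characters, then shift every letter 5 places forward in the alphabet (wrapping around).
Applying both steps to "zmuqoetyc": "qoetyc", then "vtjydh".

vtjydh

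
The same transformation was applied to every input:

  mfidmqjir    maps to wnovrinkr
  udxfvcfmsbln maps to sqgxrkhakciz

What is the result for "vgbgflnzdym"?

In each case the input is transformed by: reverse the string, then shift every letter 5 places forward in the alphabet (wrapping around).
On "vgbgflnzdym": the first step gives "mydznlfgbgv", and the second then gives "rdiesqklgla".

rdiesqklgla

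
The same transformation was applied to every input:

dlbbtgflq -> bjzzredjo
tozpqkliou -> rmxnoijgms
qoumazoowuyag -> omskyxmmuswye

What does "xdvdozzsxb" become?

vbtbmxxqvz

The transformation: shift every letter 2 places backward in the alphabet (wrapping around).
For "xdvdozzsxb" the result is "vbtbmxxqvz".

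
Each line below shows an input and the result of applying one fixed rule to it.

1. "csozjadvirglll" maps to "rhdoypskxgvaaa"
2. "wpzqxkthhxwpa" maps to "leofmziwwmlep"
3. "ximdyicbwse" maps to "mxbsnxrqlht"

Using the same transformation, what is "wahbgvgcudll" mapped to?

lpwqvkvrjsaa

The rule is to shift every letter 11 places backward in the alphabet (wrapping around).
"wahbgvgcudll" → "lpwqvkvrjsaa".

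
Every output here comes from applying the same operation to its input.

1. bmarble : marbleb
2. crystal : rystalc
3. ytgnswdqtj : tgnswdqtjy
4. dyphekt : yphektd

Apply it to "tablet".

Each output is the input with this applied: move the first character to the end.
Applying that to "tablet" gives "ablett".

ablett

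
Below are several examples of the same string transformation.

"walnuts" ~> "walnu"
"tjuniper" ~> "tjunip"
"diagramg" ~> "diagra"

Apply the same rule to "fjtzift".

fjtzi

Looking at the pairs, the operation is to delete the last 2 characters.
On "fjtzift" that produces "fjtzi".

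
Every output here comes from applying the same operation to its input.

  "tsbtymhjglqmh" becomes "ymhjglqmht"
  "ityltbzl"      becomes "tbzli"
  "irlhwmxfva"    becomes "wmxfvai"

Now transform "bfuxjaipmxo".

Each output is the input with this applied: move the first character to the end, then delete the first 3 characters.
"bfuxjaipmxo" → "fuxjaipmxob" → "jaipmxob".

jaipmxob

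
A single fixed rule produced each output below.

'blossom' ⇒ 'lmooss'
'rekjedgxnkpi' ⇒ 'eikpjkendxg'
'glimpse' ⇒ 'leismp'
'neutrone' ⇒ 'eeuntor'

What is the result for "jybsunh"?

Each output is the input with this applied: delete the first character, then take characters alternately from the front and the back (1st, last, 2nd, 2nd-last, ...).
"jybsunh" → "ybsunh" → "yhbnsu".

yhbnsu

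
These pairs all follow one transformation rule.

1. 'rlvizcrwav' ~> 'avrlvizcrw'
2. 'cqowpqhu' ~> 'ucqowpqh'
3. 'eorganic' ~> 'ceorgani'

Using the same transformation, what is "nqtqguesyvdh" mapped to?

vdhnqtqguesy

Looking at the pairs, the operation is to move the first 3 characters to the end (rotate left by 3), then swap the front and back halves of the string.
For "nqtqguesyvdh", step one produces "qguesyvdhnqt"; step two turns that into "vdhnqtqguesy".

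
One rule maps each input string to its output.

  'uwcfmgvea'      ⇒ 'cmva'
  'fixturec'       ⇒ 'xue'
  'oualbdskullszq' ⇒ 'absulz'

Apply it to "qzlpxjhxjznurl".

The transformation: keep every other character starting from the first (positions 1st, 3rd, 5th, ...), then delete the first character.
Applying both steps to "qzlpxjhxjznurl": "qlxhjnr", then "lxhjnr".

lxhjnr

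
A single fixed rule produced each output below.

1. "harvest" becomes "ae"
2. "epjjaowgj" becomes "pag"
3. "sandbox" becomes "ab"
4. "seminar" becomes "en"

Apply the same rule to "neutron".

er

The rule is to keep one character in every 3, starting at position 2 (positions 2nd, 5th, 8th, ...).
For "neutron" the result is "er".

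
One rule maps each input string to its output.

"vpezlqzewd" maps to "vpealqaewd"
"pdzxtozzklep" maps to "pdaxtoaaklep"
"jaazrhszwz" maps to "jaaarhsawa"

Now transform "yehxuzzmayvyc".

yehxuaamayvyc

Each output is the input with this applied: replace every "z" with "a".
On "yehxuzzmayvyc" that produces "yehxuaamayvyc".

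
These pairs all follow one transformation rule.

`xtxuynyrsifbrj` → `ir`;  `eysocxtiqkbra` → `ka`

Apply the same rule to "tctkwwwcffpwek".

The rule is to keep one character in every 3, starting at position 1 (positions 1st, 4th, 7th, ...), then delete the first 3 characters.
Applying both steps to "tctkwwwcffpwek": "tkwfe", then "fe".
(Check on "xtxuynyrsifbrj": → "xuyir" → "ir" ✓)

fe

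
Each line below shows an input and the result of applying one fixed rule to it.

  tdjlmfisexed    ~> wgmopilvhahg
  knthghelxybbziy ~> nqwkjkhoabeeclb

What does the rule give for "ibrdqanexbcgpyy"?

leugtdqhaefjsbb

In each case the input is transformed by: shift every letter 3 places forward in the alphabet (wrapping around).
On "ibrdqanexbcgpyy" that produces "leugtdqhaefjsbb".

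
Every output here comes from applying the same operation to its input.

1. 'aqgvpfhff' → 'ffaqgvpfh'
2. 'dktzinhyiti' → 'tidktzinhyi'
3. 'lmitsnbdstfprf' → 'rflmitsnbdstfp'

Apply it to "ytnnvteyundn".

dnytnnvteyun

Each output is the input with this applied: move the last 2 characters to the front (rotate right by 2).
"ytnnvteyundn" → "dnytnnvteyun".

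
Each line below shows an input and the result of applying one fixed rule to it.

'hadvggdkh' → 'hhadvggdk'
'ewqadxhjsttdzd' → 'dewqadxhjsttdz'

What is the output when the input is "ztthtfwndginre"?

The transformation: move the last character to the front.
"ztthtfwndginre" → "eztthtfwndginr".

eztthtfwndginr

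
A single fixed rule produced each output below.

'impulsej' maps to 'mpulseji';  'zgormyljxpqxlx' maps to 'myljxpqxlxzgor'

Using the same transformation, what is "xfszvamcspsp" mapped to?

zvamcspspxfs

Rule — swap the front and back halves of the string, then move the last 3 characters to the front (rotate right by 3).
Starting from "xfszvamcspsp": after the first operation, "mcspspxfszva"; after the second, "zvamcspspxfs".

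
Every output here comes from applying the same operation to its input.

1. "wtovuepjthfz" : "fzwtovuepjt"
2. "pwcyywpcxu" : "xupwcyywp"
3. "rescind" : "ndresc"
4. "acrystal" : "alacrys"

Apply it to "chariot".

What's happening: move the last 3 characters to the front (rotate right by 3), then delete the first character.
Doing the same to "chariot": "otchar".
(Check on "acrystal": → "talacrys" → "alacrys" ✓)

otchar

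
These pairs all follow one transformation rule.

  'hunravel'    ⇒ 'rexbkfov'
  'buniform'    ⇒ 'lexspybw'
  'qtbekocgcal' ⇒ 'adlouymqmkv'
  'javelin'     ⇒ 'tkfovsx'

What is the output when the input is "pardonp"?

zkbnyxz

In each case the input is transformed by: shift every letter 10 places forward in the alphabet (wrapping around).
So "pardonp" becomes "zkbnyxz".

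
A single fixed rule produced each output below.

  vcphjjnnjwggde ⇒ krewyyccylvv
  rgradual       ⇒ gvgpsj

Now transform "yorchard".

Each output is the input with this applied: shift every letter 11 places backward in the alphabet (wrapping around), then delete the last 2 characters.
Starting from "yorchard": after the first operation, "ndgrwpgs"; after the second, "ndgrwp".

ndgrwp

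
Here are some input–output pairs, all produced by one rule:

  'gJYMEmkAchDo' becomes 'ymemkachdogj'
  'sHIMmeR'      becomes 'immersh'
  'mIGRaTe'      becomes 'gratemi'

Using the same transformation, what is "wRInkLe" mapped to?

Rule — move the first 2 characters to the end (rotate left by 2), then convert every letter to lowercase.
Starting from "wRInkLe": after the first operation, "InkLewR"; after the second, "inklewr".
(Check on "mIGRaTe": → "GRaTemI" → "gratemi" ✓)

inklewr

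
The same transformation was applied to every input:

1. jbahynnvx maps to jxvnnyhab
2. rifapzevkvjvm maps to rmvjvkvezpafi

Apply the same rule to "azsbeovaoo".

The transformation: reverse the string, then move the last character to the front.
On "azsbeovaoo": the first step gives "ooavoebsza", and the second then gives "aooavoebsz".
(Check on "jbahynnvx": → "xvnnyhabj" → "jxvnnyhab" ✓)

aooavoebsz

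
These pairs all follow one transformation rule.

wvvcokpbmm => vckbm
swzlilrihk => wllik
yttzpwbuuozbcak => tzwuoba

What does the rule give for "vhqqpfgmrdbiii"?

hqfmdii

What's happening: keep every other character starting from the second (positions 2nd, 4th, 6th, ...).
For "vhqqpfgmrdbiii" the result is "hqfmdii".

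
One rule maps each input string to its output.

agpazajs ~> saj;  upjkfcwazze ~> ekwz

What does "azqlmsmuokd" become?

dlmk

In each case the input is transformed by: swap the first and last characters, then keep one character in every 3, starting at position 1 (positions 1st, 4th, 7th, ...).
For "azqlmsmuokd", step one produces "dzqlmsmuoka"; step two turns that into "dlmk".
(Check on "agpazajs": → "sgpazaja" → "saj" ✓)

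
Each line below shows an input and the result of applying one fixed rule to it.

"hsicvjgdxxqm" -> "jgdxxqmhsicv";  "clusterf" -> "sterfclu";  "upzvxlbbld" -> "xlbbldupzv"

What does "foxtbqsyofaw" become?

qsyofawfoxtb

In each case the input is transformed by: move the last character to the front, then swap the front and back halves of the string.
Working it through for "foxtbqsyofaw": intermediate "wfoxtbqsyofa", final "qsyofawfoxtb".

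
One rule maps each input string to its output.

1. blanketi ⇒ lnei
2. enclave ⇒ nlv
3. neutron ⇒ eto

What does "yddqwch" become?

Each output is the input with this applied: keep every other character starting from the second (positions 2nd, 4th, 6th, ...).
On "yddqwch" that produces "dqc".

dqc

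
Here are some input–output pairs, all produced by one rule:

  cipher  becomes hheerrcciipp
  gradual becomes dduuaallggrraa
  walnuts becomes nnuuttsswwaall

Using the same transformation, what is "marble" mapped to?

bblleemmaarr

Rule — move the first 3 characters to the end (rotate left by 3), then double every character.
For "marble", step one produces "blemar"; step two turns that into "bblleemmaarr".
(Check on "gradual": → "dualgra" → "dduuaallggrraa" ✓)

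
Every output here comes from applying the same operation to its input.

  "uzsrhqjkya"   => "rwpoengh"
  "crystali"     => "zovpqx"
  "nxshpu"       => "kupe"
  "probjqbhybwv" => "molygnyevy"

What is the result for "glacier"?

dixzf

Each output is the input with this applied: shift every letter 3 places backward in the alphabet (wrapping around), then delete the last 2 characters.
"glacier" → "dixzfbo" → "dixzf".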